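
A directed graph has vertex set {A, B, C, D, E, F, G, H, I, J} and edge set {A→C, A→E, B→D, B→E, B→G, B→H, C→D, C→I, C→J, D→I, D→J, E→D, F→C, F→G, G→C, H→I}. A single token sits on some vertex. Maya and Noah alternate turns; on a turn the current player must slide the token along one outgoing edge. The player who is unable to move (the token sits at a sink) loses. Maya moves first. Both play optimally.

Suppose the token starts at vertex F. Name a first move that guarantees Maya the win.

Compute win/loss labels from the base case upward. A position with no move is L. Any other position is W if it can reach an L in one move, else L.
Every edge goes from a vertex to one that appears earlier in the order I, J, D, C, G, E, F, H, B, A, so processing vertices in that order labels each vertex after all of its successors.
I: no outgoing edge → L
J: no outgoing edge → L
D: can move to J, which is L ⇒ W
C: can move to J, which is L ⇒ W
G: the only move is to C(W), a W ⇒ L
E: the only move is to D(W), a W ⇒ L
F: can move to G, which is L ⇒ W
H: can move to I, which is L ⇒ W
B: can move to E, which is L ⇒ W
A: can move to E, which is L ⇒ W
From F, the L positions reachable in one move are: G.

Move to G.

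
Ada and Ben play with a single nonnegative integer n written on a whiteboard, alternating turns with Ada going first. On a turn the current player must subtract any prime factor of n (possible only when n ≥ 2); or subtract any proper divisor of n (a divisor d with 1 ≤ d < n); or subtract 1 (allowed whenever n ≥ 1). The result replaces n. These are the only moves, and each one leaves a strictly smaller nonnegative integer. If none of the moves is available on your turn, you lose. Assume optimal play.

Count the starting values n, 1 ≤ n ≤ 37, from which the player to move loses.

7

Positions with no move are L. A position that does have a move is losing for the player to move precisely when every available move leads to a winning position for the opponent. Fill in the labels:
n=0: no move → L
n=1: W (go to 0, an L position)
n=2: W (go to 0, an L position)
n=3: W (go to 0, an L position)
n=4: L (options 2(W), 3(W) are all W)
n=5: W (go to 0, an L position)
n=6: W (go to 4, an L position)
n=7: W (go to 0, an L position)
n=8: W (go to 4, an L position)
n=9: L (options 6(W), 8(W) are all W)
n=10: W (go to 9, an L position)
n=11: W (go to 0, an L position)
n=12: W (go to 9, an L position)
n=13: W (go to 0, an L position)
n=14: L (options 7(W), 12(W), 13(W) are all W)
n=15: W (go to 14, an L position)
n=16: W (go to 14, an L position)
n=17: W (go to 0, an L position)
n=18: W (go to 9, an L position)
n=19: W (go to 0, an L position)
n=20: L (options 10(W), 15(W), 16(W), 18(W), 19(W) are all W)
n=21: W (go to 14, an L position)
n=22: W (go to 20, an L position)
n=23: W (go to 0, an L position)
n=24: W (go to 20, an L position)
n=25: W (go to 20, an L position)
n=26: L (options 13(W), 24(W), 25(W) are all W)
n=27: W (go to 26, an L position)
n=28: W (go to 14, an L position)
n=29: W (go to 0, an L position)
n=30: W (go to 20, an L position)
n=31: W (go to 0, an L position)
n=32: L (options 16(W), 24(W), 28(W), 30(W), 31(W) are all W)
n=33: W (go to 32, an L position)
n=34: W (go to 32, an L position)
n=35: L (options 28(W), 30(W), 34(W) are all W)
n=36: W (go to 32, an L position)
n=37: W (go to 0, an L position)
L entries with 1 ≤ n ≤ 37 (n=0 is outside the asked range and is not counted): n = 4, 9, 14, 20, 26, 32, 35; that makes 7.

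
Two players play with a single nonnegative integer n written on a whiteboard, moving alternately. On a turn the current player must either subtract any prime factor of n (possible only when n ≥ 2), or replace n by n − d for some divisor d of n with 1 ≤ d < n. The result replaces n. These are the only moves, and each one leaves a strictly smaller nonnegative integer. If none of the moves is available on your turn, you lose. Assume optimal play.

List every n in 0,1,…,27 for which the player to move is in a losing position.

0, 1, 4, 9, 14, 20, 26

Compute win/loss labels from the base case upward. A position with no move is L. Any other position is W if it can reach an L in one move, else L.
n=0: no move → L
n=1: no move → L
n=2: can move to 0, which is L ⇒ W
n=3: can move to 0, which is L ⇒ W
n=4: moves to 2(W), 3(W); every one is W ⇒ L
n=5: can move to 0, which is L ⇒ W
n=6: can move to 4, which is L ⇒ W
n=7: can move to 0, which is L ⇒ W
n=8: can move to 4, which is L ⇒ W
n=9: moves to 6(W), 8(W); every one is W ⇒ L
n=10: can move to 9, which is L ⇒ W
n=11: can move to 0, which is L ⇒ W
n=12: can move to 9, which is L ⇒ W
n=13: can move to 0, which is L ⇒ W
n=14: moves to 7(W), 12(W), 13(W); every one is W ⇒ L
n=15: can move to 14, which is L ⇒ W
n=16: can move to 14, which is L ⇒ W
n=17: can move to 0, which is L ⇒ W
n=18: can move to 9, which is L ⇒ W
n=19: can move to 0, which is L ⇒ W
n=20: moves to 10(W), 15(W), 16(W), 18(W), 19(W); every one is W ⇒ L
n=21: can move to 14, which is L ⇒ W
n=22: can move to 20, which is L ⇒ W
n=23: can move to 0, which is L ⇒ W
n=24: can move to 20, which is L ⇒ W
n=25: can move to 20, which is L ⇒ W
n=26: moves to 13(W), 24(W), 25(W); every one is W ⇒ L
n=27: can move to 26, which is L ⇒ W
The losing starting values of n are exactly the entries labelled L in this table (7 of them).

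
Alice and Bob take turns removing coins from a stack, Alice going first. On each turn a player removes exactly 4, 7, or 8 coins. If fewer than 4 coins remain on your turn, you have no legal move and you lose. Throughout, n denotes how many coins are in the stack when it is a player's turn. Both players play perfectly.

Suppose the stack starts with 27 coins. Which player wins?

Bob wins.

Positions with no move are L. A position that does have a move is losing for the player to move precisely when every available move leads to a winning position for the opponent. Fill in the labels:
n=0: no move → L
n=1: no move → L
n=2: no move → L
n=3: no move → L
n=4: W (go to 0, an L position)
n=5: W (go to 1, an L position)
n=6: W (go to 2, an L position)
n=7: W (go to 3, an L position)
n=8: W (go to 1, an L position)
n=9: W (go to 2, an L position)
n=10: W (go to 3, an L position)
n=11: W (go to 3, an L position)
n=12: L (options 8(W), 5(W), 4(W) are all W)
n=13: L (options 9(W), 6(W), 5(W) are all W)
n=14: L (options 10(W), 7(W), 6(W) are all W)
n=15: L (options 11(W), 8(W), 7(W) are all W)
n=16: W (go to 12, an L position)
n=17: W (go to 13, an L position)
n=18: W (go to 14, an L position)
n=19: W (go to 15, an L position)
n=20: W (go to 13, an L position)
n=21: W (go to 14, an L position)
n=22: W (go to 15, an L position)
n=23: W (go to 15, an L position)
n=24: L (options 20(W), 17(W), 16(W) are all W)
n=25: L (options 21(W), 18(W), 17(W) are all W)
n=26: L (options 22(W), 19(W), 18(W) are all W)
n=27: L (options 23(W), 20(W), 19(W) are all W)
The starting position 27 is L: whatever Alice does, the opponent receives a W position.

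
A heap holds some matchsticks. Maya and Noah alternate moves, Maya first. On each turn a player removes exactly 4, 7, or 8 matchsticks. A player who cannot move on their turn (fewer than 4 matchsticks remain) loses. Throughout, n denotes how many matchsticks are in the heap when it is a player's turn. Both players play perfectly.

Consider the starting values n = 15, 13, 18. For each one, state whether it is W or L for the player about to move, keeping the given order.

15: L, 13: L, 18: W

Build the W/L table. Terminal = L. A non-terminal position is W if it has a move to some L; otherwise it is L.
n=0: no move → L
n=1: no move → L
n=2: no move → L
n=3: no move → L
n=4: can move to 0, which is L ⇒ W
n=5: can move to 1, which is L ⇒ W
n=6: can move to 2, which is L ⇒ W
n=7: can move to 3, which is L ⇒ W
n=8: can move to 1, which is L ⇒ W
n=9: can move to 2, which is L ⇒ W
n=10: can move to 3, which is L ⇒ W
n=11: can move to 3, which is L ⇒ W
n=12: moves to 8(W), 5(W), 4(W); every one is W ⇒ L
n=13: moves to 9(W), 6(W), 5(W); every one is W ⇒ L
n=14: moves to 10(W), 7(W), 6(W); every one is W ⇒ L
n=15: moves to 11(W), 8(W), 7(W); every one is W ⇒ L
n=16: can move to 12, which is L ⇒ W
n=17: can move to 13, which is L ⇒ W
n=18: can move to 14, which is L ⇒ W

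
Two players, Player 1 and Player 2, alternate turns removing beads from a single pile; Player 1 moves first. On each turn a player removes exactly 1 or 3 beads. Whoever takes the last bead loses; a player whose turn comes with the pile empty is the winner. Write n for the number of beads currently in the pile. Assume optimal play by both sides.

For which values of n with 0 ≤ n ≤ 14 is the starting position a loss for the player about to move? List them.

Classify positions by backward induction: terminal positions (no move available) are W. From any other position, the mover wins iff some move reaches an L.
n=0: no move; the opponent has just taken the last bead and therefore loses → W
n=1: L (sole option 0(W) is W)
n=2: W (go to 1, an L position)
n=3: L (options 2(W), 0(W) are all W)
n=4: W (go to 3, an L position)
n=5: L (options 4(W), 2(W) are all W)
n=6: W (go to 5, an L position)
n=7: L (options 6(W), 4(W) are all W)
n=8: W (go to 7, an L position)
n=9: L (options 8(W), 6(W) are all W)
n=10: W (go to 9, an L position)
n=11: L (options 10(W), 8(W) are all W)
n=12: W (go to 11, an L position)
n=13: L (options 12(W), 10(W) are all W)
n=14: W (go to 13, an L position)
The losing starting values of n are exactly the entries labelled L in this table (7 of them).

1, 3, 5, 7, 9, 11, 13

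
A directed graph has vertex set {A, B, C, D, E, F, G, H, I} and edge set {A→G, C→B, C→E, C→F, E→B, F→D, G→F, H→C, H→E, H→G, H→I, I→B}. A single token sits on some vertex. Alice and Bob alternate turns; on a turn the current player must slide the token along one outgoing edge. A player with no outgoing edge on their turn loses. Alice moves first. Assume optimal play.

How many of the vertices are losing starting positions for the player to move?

Build the W/L table. Terminal = L. A non-terminal position is W if it has a move to some L; otherwise it is L.
Every edge goes from a vertex to one that appears earlier in the order D, B, I, E, F, C, G, A, H, so processing vertices in that order labels each vertex after all of its successors.
D: no outgoing edge → L
B: no outgoing edge → L
I: W (go to B, an L position)
E: W (go to B, an L position)
F: W (go to D, an L position)
C: W (go to B, an L position)
G: L (sole option F(W) is W)
A: W (go to G, an L position)
H: W (go to G, an L position)
The L vertices are B, D, G; that is 3 in all.

3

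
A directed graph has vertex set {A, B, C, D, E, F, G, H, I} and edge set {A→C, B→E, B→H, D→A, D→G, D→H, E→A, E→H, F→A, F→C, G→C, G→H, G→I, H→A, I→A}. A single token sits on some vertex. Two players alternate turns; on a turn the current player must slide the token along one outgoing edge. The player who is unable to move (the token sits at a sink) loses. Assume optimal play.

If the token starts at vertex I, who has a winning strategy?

The second player wins.

Label each position W (a win for the player to move) or L (a loss). A position with no legal move is L; any other position is W exactly when some move reaches an L, and L when every move reaches a W.
Every edge goes from a vertex to one that appears earlier in the order C, A, I, H, G, E, D, F, B, so processing vertices in that order labels each vertex after all of its successors.
C: no outgoing edge → L
A: can move to C, which is L ⇒ W
I: the only move is to A(W), a W ⇒ L
H: the only move is to A(W), a W ⇒ L
G: can move to H, which is L ⇒ W
E: can move to H, which is L ⇒ W
D: can move to H, which is L ⇒ W
F: can move to C, which is L ⇒ W
B: can move to H, which is L ⇒ W
The starting position I is L: whatever the player to move does, the opponent receives a W position.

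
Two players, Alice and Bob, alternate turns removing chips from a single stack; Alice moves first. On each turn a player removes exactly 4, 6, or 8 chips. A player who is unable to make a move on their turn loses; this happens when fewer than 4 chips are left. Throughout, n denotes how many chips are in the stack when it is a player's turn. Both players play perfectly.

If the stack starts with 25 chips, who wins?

Bob wins.

Use the standard recursion: the mover loses at a terminal position; elsewhere, the mover wins exactly when some move hands the opponent an L position.
n=0: no move → L
n=1: no move → L
n=2: no move → L
n=3: no move → L
n=4: W (go to 0, an L position)
n=5: W (go to 1, an L position)
n=6: W (go to 2, an L position)
n=7: W (go to 3, an L position)
n=8: W (go to 2, an L position)
n=9: W (go to 3, an L position)
n=10: W (go to 2, an L position)
n=11: W (go to 3, an L position)
n=12: L (options 8(W), 6(W), 4(W) are all W)
n=13: L (options 9(W), 7(W), 5(W) are all W)
n=14: L (options 10(W), 8(W), 6(W) are all W)
n=15: L (options 11(W), 9(W), 7(W) are all W)
n=16: W (go to 12, an L position)
n=17: W (go to 13, an L position)
n=18: W (go to 14, an L position)
n=19: W (go to 15, an L position)
n=20: W (go to 14, an L position)
n=21: W (go to 15, an L position)
n=22: W (go to 14, an L position)
n=23: W (go to 15, an L position)
n=24: L (options 20(W), 18(W), 16(W) are all W)
n=25: L (options 21(W), 19(W), 17(W) are all W)
Every move from 25 reaches a W position, so the mover loses.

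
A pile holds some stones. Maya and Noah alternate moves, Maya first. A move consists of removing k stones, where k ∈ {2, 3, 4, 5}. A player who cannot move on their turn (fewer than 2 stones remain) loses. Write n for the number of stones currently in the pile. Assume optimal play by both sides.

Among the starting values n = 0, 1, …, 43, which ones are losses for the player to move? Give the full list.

0, 1, 7, 8, 14, 15, 21, 22, 28, 29, 35, 36, 42, 43

Work bottom-up. With no move the player to move loses. Otherwise the position is W if at least one move leads to an L position for the opponent, and L if every move leads to a W.
n=0: no move → L
n=1: no move → L
n=2: reaches L-position 0 → W
n=3: reaches L-position 1 → W
n=4: reaches L-position 1 → W
n=5: reaches L-position 1 → W
n=6: reaches L-position 1 → W
n=7: only reaches 5(W), 4(W), 3(W), 2(W), all W → L
n=8: only reaches 6(W), 5(W), 4(W), 3(W), all W → L
n=9: reaches L-position 7 → W
n=10: reaches L-position 8 → W
n=11: reaches L-position 8 → W
n=12: reaches L-position 8 → W
n=13: reaches L-position 8 → W
n=14: only reaches 12(W), 11(W), 10(W), 9(W), all W → L
n=15: only reaches 13(W), 12(W), 11(W), 10(W), all W → L
n=16: reaches L-position 14 → W
n=17: reaches L-position 15 → W
n=18: reaches L-position 15 → W
n=19: reaches L-position 15 → W
n=20: reaches L-position 15 → W
n=21: only reaches 19(W), 18(W), 17(W), 16(W), all W → L
n=22: only reaches 20(W), 19(W), 18(W), 17(W), all W → L
n=23: reaches L-position 21 → W
n=24: reaches L-position 22 → W
n=25: reaches L-position 22 → W
n=26: reaches L-position 22 → W
n=27: reaches L-position 22 → W
n=28: only reaches 26(W), 25(W), 24(W), 23(W), all W → L
n=29: only reaches 27(W), 26(W), 25(W), 24(W), all W → L
n=30: reaches L-position 28 → W
n=31: reaches L-position 29 → W
n=32: reaches L-position 29 → W
n=33: reaches L-position 29 → W
n=34: reaches L-position 29 → W
n=35: only reaches 33(W), 32(W), 31(W), 30(W), all W → L
n=36: only reaches 34(W), 33(W), 32(W), 31(W), all W → L
n=37: reaches L-position 35 → W
n=38: reaches L-position 36 → W
n=39: reaches L-position 36 → W
n=40: reaches L-position 36 → W
n=41: reaches L-position 36 → W
n=42: only reaches 40(W), 39(W), 38(W), 37(W), all W → L
n=43: only reaches 41(W), 40(W), 39(W), 38(W), all W → L
The losing starting values of n are exactly the entries labelled L in this table (14 of them).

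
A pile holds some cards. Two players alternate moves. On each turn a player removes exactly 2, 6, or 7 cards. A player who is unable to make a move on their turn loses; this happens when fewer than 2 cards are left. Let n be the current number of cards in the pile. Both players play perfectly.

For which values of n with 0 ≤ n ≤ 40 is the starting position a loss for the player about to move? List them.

0, 1, 4, 5, 9, 13, 14, 17, 18, 22, 26, 27, 30, 31, 35, 39, 40

Work bottom-up. With no move the player to move loses. Otherwise the position is W if at least one move leads to an L position for the opponent, and L if every move leads to a W.
n=0: no move → L
n=1: no move → L
n=2: can move to 0, which is L ⇒ W
n=3: can move to 1, which is L ⇒ W
n=4: the only move is to 2(W), a W ⇒ L
n=5: the only move is to 3(W), a W ⇒ L
n=6: can move to 4, which is L ⇒ W
n=7: can move to 5, which is L ⇒ W
n=8: can move to 1, which is L ⇒ W
n=9: moves to 7(W), 3(W), 2(W); every one is W ⇒ L
n=10: can move to 4, which is L ⇒ W
n=11: can move to 9, which is L ⇒ W
n=12: can move to 5, which is L ⇒ W
n=13: moves to 11(W), 7(W), 6(W); every one is W ⇒ L
n=14: moves to 12(W), 8(W), 7(W); every one is W ⇒ L
n=15: can move to 13, which is L ⇒ W
n=16: can move to 14, which is L ⇒ W
n=17: moves to 15(W), 11(W), 10(W); every one is W ⇒ L
n=18: moves to 16(W), 12(W), 11(W); every one is W ⇒ L
n=19: can move to 17, which is L ⇒ W
n=20: can move to 18, which is L ⇒ W
n=21: can move to 14, which is L ⇒ W
n=22: moves to 20(W), 16(W), 15(W); every one is W ⇒ L
n=23: can move to 17, which is L ⇒ W
n=24: can move to 22, which is L ⇒ W
n=25: can move to 18, which is L ⇒ W
n=26: moves to 24(W), 20(W), 19(W); every one is W ⇒ L
n=27: moves to 25(W), 21(W), 20(W); every one is W ⇒ L
n=28: can move to 26, which is L ⇒ W
n=29: can move to 27, which is L ⇒ W
n=30: moves to 28(W), 24(W), 23(W); every one is W ⇒ L
n=31: moves to 29(W), 25(W), 24(W); every one is W ⇒ L
n=32: can move to 30, which is L ⇒ W
n=33: can move to 31, which is L ⇒ W
n=34: can move to 27, which is L ⇒ W
n=35: moves to 33(W), 29(W), 28(W); every one is W ⇒ L
n=36: can move to 30, which is L ⇒ W
n=37: can move to 35, which is L ⇒ W
n=38: can move to 31, which is L ⇒ W
n=39: moves to 37(W), 33(W), 32(W); every one is W ⇒ L
n=40: moves to 38(W), 34(W), 33(W); every one is W ⇒ L
The losing starting values of n are exactly the entries labelled L in this table (17 of them).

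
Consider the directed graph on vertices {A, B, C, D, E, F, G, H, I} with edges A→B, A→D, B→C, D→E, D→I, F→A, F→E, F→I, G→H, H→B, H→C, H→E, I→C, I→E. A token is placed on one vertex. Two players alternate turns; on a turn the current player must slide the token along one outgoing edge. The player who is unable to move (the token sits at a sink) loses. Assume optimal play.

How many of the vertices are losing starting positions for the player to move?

4

Use the standard recursion: the mover loses at a terminal position; elsewhere, the mover wins exactly when some move hands the opponent an L position.
Every edge goes from a vertex to one that appears earlier in the order C, E, B, I, D, A, H, F, G, so processing vertices in that order labels each vertex after all of its successors.
C: no outgoing edge → L
E: no outgoing edge → L
B: can move to C, which is L ⇒ W
I: can move to E, which is L ⇒ W
D: can move to E, which is L ⇒ W
A: moves to D(W), B(W); every one is W ⇒ L
H: can move to E, which is L ⇒ W
F: can move to A, which is L ⇒ W
G: the only move is to H(W), a W ⇒ L
The L vertices are A, C, E, G; that is 4 in all.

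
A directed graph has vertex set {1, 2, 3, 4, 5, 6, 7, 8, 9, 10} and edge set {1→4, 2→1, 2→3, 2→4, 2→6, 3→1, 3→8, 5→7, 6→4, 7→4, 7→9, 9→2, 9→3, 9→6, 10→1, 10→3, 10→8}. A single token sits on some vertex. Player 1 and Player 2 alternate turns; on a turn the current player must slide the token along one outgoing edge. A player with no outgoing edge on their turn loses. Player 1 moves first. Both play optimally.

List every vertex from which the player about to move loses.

Use the standard recursion: the mover loses at a terminal position; elsewhere, the mover wins exactly when some move hands the opponent an L position.
Every edge goes from a vertex to one that appears earlier in the order 8, 4, 1, 6, 3, 2, 9, 10, 7, 5, so processing vertices in that order labels each vertex after all of its successors.
8: no outgoing edge → L
4: no outgoing edge → L
1: can move to 4, which is L ⇒ W
6: can move to 4, which is L ⇒ W
3: can move to 8, which is L ⇒ W
2: can move to 4, which is L ⇒ W
9: moves to 2(W), 3(W), 6(W); every one is W ⇒ L
10: can move to 8, which is L ⇒ W
7: can move to 9, which is L ⇒ W
5: the only move is to 7(W), a W ⇒ L
Reading off the rows marked L gives the requested list; there are 4 such vertices.

4, 5, 8, 9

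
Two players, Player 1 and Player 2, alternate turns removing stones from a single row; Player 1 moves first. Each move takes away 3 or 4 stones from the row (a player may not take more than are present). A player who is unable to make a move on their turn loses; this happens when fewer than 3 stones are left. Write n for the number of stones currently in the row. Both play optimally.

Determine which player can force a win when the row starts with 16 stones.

Positions with no move are L. A position that does have a move is losing for the player to move precisely when every available move leads to a winning position for the opponent. Fill in the labels:
n=0: no move → L
n=1: no move → L
n=2: no move → L
n=3: W (go to 0, an L position)
n=4: W (go to 1, an L position)
n=5: W (go to 2, an L position)
n=6: W (go to 2, an L position)
n=7: L (options 4(W), 3(W) are all W)
n=8: L (options 5(W), 4(W) are all W)
n=9: L (options 6(W), 5(W) are all W)
n=10: W (go to 7, an L position)
n=11: W (go to 8, an L position)
n=12: W (go to 9, an L position)
n=13: W (go to 9, an L position)
n=14: L (options 11(W), 10(W) are all W)
n=15: L (options 12(W), 11(W) are all W)
n=16: L (options 13(W), 12(W) are all W)
The starting position 16 is L: whatever Player 1 does, the opponent receives a W position.

Player 2 wins.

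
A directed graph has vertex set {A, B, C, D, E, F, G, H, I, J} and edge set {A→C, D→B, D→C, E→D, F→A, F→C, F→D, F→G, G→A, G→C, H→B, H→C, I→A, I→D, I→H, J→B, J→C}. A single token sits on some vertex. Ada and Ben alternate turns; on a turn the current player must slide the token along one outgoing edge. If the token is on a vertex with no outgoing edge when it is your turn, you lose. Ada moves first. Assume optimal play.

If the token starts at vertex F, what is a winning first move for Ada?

Move to C.

Classify positions by backward induction: terminal positions (no move available) are L. From any other position, the mover wins iff some move reaches an L.
Every edge goes from a vertex to one that appears earlier in the order C, B, A, D, J, G, E, H, I, F, so processing vertices in that order labels each vertex after all of its successors.
C: no outgoing edge → L
B: no outgoing edge → L
A: W (go to C, an L position)
D: W (go to B, an L position)
J: W (go to B, an L position)
G: W (go to C, an L position)
E: L (sole option D(W) is W)
H: W (go to B, an L position)
I: L (options H(W), D(W), A(W) are all W)
F: W (go to C, an L position)
From F, the L positions reachable in one move are: C.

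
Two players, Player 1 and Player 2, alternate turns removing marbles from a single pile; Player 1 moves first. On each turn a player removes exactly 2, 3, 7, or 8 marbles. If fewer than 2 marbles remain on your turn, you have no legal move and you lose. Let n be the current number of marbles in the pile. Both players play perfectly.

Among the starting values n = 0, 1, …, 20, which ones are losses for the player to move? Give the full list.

Classify positions by backward induction: terminal positions (no move available) are L. From any other position, the mover wins iff some move reaches an L.
n=0: no move → L
n=1: no move → L
n=2: →0(L), so W
n=3: →1(L), so W
n=4: →1(L), so W
n=5: →3(W), 2(W) — all W, so L
n=6: →4(W), 3(W) — all W, so L
n=7: →5(L), so W
n=8: →6(L), so W
n=9: →6(L), so W
n=10: →8(W), 7(W), 3(W), 2(W) — all W, so L
n=11: →9(W), 8(W), 4(W), 3(W) — all W, so L
n=12: →10(L), so W
n=13: →11(L), so W
n=14: →11(L), so W
n=15: →13(W), 12(W), 8(W), 7(W) — all W, so L
n=16: →14(W), 13(W), 9(W), 8(W) — all W, so L
n=17: →15(L), so W
n=18: →16(L), so W
n=19: →16(L), so W
n=20: →18(W), 17(W), 13(W), 12(W) — all W, so L
The losing starting values of n are exactly the entries labelled L in this table (9 of them).

0, 1, 5, 6, 10, 11, 15, 16, 20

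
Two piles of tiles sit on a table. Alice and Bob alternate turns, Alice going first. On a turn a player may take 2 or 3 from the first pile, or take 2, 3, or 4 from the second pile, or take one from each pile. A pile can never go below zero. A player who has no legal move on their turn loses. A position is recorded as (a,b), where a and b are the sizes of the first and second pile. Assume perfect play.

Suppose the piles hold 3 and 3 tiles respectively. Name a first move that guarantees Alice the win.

Use the standard recursion: the mover loses at a terminal position; elsewhere, the mover wins exactly when some move hands the opponent an L position.
No move ever increases a pile, so every position that can arise here has a ≤ 3 and b ≤ 3; it is enough to label the cells with 0 ≤ a ≤ 3 and 0 ≤ b ≤ 3.
Every move lowers a or b (never raises either), so fill the grid row by row in increasing a, and left to right within a row: each cell's successors are then already labelled.
      b=0  b=1  b=2  b=3
a=0:    L    L    W    W
a=1:    L    W    W    W
a=2:    W    W    L    L
a=3:    W    W    L    W
Cells with no legal move (terminal, hence L): (0,0), (0,1), (1,0).
The remaining L cells, each justified by listing all of its moves:
(2,2): →(0,2)(W), (2,0)(W), (1,1)(W) — all W, so L
(2,3): →(0,3)(W), (2,1)(W), (2,0)(W), (1,2)(W) — all W, so L
(3,2): →(1,2)(W), (0,2)(W), (3,0)(W), (2,1)(W) — all W, so L
Every other cell has at least one move into one of the L cells above, so it is W.
From (3,3), the L positions reachable in one move are: (2,2).

Move to (2,2).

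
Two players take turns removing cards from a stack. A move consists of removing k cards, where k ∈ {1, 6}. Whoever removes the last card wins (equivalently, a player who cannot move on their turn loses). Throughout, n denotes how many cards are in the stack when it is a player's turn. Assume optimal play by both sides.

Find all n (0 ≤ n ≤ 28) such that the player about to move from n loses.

Build the W/L table. Terminal = L. A non-terminal position is W if it has a move to some L; otherwise it is L.
n=0: no move → L
n=1: →0(L), so W
n=2: →1(W) only, which is W, so L
n=3: →2(L), so W
n=4: →3(W) only, which is W, so L
n=5: →4(L), so W
n=6: →0(L), so W
n=7: →6(W), 1(W) — all W, so L
n=8: →7(L), so W
n=9: →8(W), 3(W) — all W, so L
n=10: →9(L), so W
n=11: →10(W), 5(W) — all W, so L
n=12: →11(L), so W
n=13: →7(L), so W
n=14: →13(W), 8(W) — all W, so L
n=15: →14(L), so W
n=16: →15(W), 10(W) — all W, so L
n=17: →16(L), so W
n=18: →17(W), 12(W) — all W, so L
n=19: →18(L), so W
n=20: →14(L), so W
n=21: →20(W), 15(W) — all W, so L
n=22: →21(L), so W
n=23: →22(W), 17(W) — all W, so L
n=24: →23(L), so W
n=25: →24(W), 19(W) — all W, so L
n=26: →25(L), so W
n=27: →21(L), so W
n=28: →27(W), 22(W) — all W, so L
Reading off the rows marked L gives the requested list; there are 13 such values of n.

0, 2, 4, 7, 9, 11, 14, 16, 18, 21, 23, 25, 28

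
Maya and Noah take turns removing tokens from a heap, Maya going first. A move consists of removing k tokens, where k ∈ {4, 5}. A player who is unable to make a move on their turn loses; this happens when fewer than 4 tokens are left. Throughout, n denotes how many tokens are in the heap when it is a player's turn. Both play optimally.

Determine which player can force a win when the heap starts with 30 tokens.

Label each position W (a win for the player to move) or L (a loss). A position with no legal move is L; any other position is W exactly when some move reaches an L, and L when every move reaches a W.
n=0: no move → L
n=1: no move → L
n=2: no move → L
n=3: no move → L
n=4: →0(L), so W
n=5: →1(L), so W
n=6: →2(L), so W
n=7: →3(L), so W
n=8: →3(L), so W
n=9: →5(W), 4(W) — all W, so L
n=10: →6(W), 5(W) — all W, so L
n=11: →7(W), 6(W) — all W, so L
n=12: →8(W), 7(W) — all W, so L
n=13: →9(L), so W
n=14: →10(L), so W
n=15: →11(L), so W
n=16: →12(L), so W
n=17: →12(L), so W
n=18: →14(W), 13(W) — all W, so L
n=19: →15(W), 14(W) — all W, so L
n=20: →16(W), 15(W) — all W, so L
n=21: →17(W), 16(W) — all W, so L
n=22: →18(L), so W
n=23: →19(L), so W
n=24: →20(L), so W
n=25: →21(L), so W
n=26: →21(L), so W
n=27: →23(W), 22(W) — all W, so L
n=28: →24(W), 23(W) — all W, so L
n=29: →25(W), 24(W) — all W, so L
n=30: →26(W), 25(W) — all W, so L
The starting position 30 is L: whatever Maya does, the opponent receives a W position.

Noah wins.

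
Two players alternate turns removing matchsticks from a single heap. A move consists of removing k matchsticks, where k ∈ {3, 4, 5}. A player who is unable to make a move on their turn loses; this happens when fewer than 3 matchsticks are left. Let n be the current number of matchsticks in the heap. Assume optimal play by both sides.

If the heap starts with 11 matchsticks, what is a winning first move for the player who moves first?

Remove 3, leaving 8.

Use the standard recursion: the mover loses at a terminal position; elsewhere, the mover wins exactly when some move hands the opponent an L position.
n=0: no move → L
n=1: no move → L
n=2: no move → L
n=3: W (go to 0, an L position)
n=4: W (go to 1, an L position)
n=5: W (go to 2, an L position)
n=6: W (go to 2, an L position)
n=7: W (go to 2, an L position)
n=8: L (options 5(W), 4(W), 3(W) are all W)
n=9: L (options 6(W), 5(W), 4(W) are all W)
n=10: L (options 7(W), 6(W), 5(W) are all W)
n=11: W (go to 8, an L position)
From 11, the L positions reachable in one move are: 8.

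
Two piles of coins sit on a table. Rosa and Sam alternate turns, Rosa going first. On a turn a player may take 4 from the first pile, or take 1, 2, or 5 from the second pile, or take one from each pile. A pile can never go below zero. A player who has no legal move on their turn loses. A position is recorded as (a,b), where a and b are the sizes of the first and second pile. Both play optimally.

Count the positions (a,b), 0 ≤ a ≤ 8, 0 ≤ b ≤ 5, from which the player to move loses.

Use the standard recursion: the mover loses at a terminal position; elsewhere, the mover wins exactly when some move hands the opponent an L position.
Every move lowers a or b (never raises either), so fill the grid row by row in increasing a, and left to right within a row: each cell's successors are then already labelled.
      b=0  b=1  b=2  b=3  b=4  b=5
a=0:    L    W    W    L    W    W
a=1:    L    W    W    L    W    W
a=2:    L    W    W    L    W    W
a=3:    L    W    W    L    W    W
a=4:    W    W    L    W    W    L
a=5:    W    L    W    W    L    W
a=6:    W    L    W    W    L    W
a=7:    W    L    W    W    L    W
a=8:    L    W    W    L    W    W
Cells with no legal move (terminal, hence L): (0,0), (1,0), (2,0), (3,0).
The remaining L cells, each justified by listing all of its moves:
(0,3): →(0,2)(W), (0,1)(W) — all W, so L
(1,3): →(1,2)(W), (1,1)(W), (0,2)(W) — all W, so L
(2,3): →(2,2)(W), (2,1)(W), (1,2)(W) — all W, so L
(3,3): →(3,2)(W), (3,1)(W), (2,2)(W) — all W, so L
(4,2): →(0,2)(W), (4,1)(W), (4,0)(W), (3,1)(W) — all W, so L
(4,5): →(0,5)(W), (4,4)(W), (4,3)(W), (4,0)(W), (3,4)(W) — all W, so L
(5,1): →(1,1)(W), (5,0)(W), (4,0)(W) — all W, so L
(5,4): →(1,4)(W), (5,3)(W), (5,2)(W), (4,3)(W) — all W, so L
(6,1): →(2,1)(W), (6,0)(W), (5,0)(W) — all W, so L
(6,4): →(2,4)(W), (6,3)(W), (6,2)(W), (5,3)(W) — all W, so L
(7,1): →(3,1)(W), (7,0)(W), (6,0)(W) — all W, so L
(7,4): →(3,4)(W), (7,3)(W), (7,2)(W), (6,3)(W) — all W, so L
(8,0): →(4,0)(W) only, which is W, so L
(8,3): →(4,3)(W), (8,2)(W), (8,1)(W), (7,2)(W) — all W, so L
Every other cell has at least one move into one of the L cells above, so it is W.
L cells per row: a=0: 2, a=1: 2, a=2: 2, a=3: 2, a=4: 2, a=5: 2, a=6: 2, a=7: 2, a=8: 2; total 18.

18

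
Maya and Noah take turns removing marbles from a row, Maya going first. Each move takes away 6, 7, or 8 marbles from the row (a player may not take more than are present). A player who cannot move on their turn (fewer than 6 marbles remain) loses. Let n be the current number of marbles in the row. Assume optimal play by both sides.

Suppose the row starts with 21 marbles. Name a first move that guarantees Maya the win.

Remove 6, leaving 15.

Work bottom-up. With no move the player to move loses. Otherwise the position is W if at least one move leads to an L position for the opponent, and L if every move leads to a W.
n=0: no move → L
n=1: no move → L
n=2: no move → L
n=3: no move → L
n=4: no move → L
n=5: no move → L
n=6: W (go to 0, an L position)
n=7: W (go to 1, an L position)
n=8: W (go to 2, an L position)
n=9: W (go to 3, an L position)
n=10: W (go to 4, an L position)
n=11: W (go to 5, an L position)
n=12: W (go to 5, an L position)
n=13: W (go to 5, an L position)
n=14: L (options 8(W), 7(W), 6(W) are all W)
n=15: L (options 9(W), 8(W), 7(W) are all W)
n=16: L (options 10(W), 9(W), 8(W) are all W)
n=17: L (options 11(W), 10(W), 9(W) are all W)
n=18: L (options 12(W), 11(W), 10(W) are all W)
n=19: L (options 13(W), 12(W), 11(W) are all W)
n=20: W (go to 14, an L position)
n=21: W (go to 15, an L position)
From 21, the L positions reachable in one move are: 15, 14. Any move reaching one of these is winning.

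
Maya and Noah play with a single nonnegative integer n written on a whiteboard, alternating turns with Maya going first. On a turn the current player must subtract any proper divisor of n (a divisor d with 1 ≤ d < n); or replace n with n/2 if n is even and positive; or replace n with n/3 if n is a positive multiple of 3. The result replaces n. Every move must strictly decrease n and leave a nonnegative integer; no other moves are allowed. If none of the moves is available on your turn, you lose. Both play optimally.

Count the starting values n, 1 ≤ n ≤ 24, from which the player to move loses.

Label each position W (a win for the player to move) or L (a loss). A position with no legal move is L; any other position is W exactly when some move reaches an L, and L when every move reaches a W.
n=0: no move → L
n=1: no move → L
n=2: can move to 1, which is L ⇒ W
n=3: can move to 1, which is L ⇒ W
n=4: moves to 2(W), 3(W); every one is W ⇒ L
n=5: can move to 4, which is L ⇒ W
n=6: can move to 4, which is L ⇒ W
n=7: the only move is to 6(W), a W ⇒ L
n=8: can move to 4, which is L ⇒ W
n=9: moves to 3(W), 6(W), 8(W); every one is W ⇒ L
n=10: can move to 9, which is L ⇒ W
n=11: the only move is to 10(W), a W ⇒ L
n=12: can move to 4, which is L ⇒ W
n=13: the only move is to 12(W), a W ⇒ L
n=14: can move to 7, which is L ⇒ W
n=15: moves to 5(W), 10(W), 12(W), 14(W); every one is W ⇒ L
n=16: can move to 15, which is L ⇒ W
n=17: the only move is to 16(W), a W ⇒ L
n=18: can move to 9, which is L ⇒ W
n=19: the only move is to 18(W), a W ⇒ L
n=20: can move to 15, which is L ⇒ W
n=21: can move to 7, which is L ⇒ W
n=22: can move to 11, which is L ⇒ W
n=23: the only move is to 22(W), a W ⇒ L
n=24: can move to 23, which is L ⇒ W
L entries with 1 ≤ n ≤ 24 (n=0 is outside the asked range and is not counted): n = 1, 4, 7, 9, 11, 13, 15, 17, 19, 23; that makes 10.

10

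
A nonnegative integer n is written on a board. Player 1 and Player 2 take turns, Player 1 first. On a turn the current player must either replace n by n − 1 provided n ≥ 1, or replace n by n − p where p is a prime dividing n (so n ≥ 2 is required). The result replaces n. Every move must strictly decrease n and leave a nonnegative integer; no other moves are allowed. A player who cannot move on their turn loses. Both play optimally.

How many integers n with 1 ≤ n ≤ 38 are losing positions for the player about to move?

Use the standard recursion: the mover loses at a terminal position; elsewhere, the mover wins exactly when some move hands the opponent an L position.
n=0: no move → L
n=1: reaches L-position 0 → W
n=2: reaches L-position 0 → W
n=3: reaches L-position 0 → W
n=4: only reaches 2(W), 3(W), all W → L
n=5: reaches L-position 0 → W
n=6: reaches L-position 4 → W
n=7: reaches L-position 0 → W
n=8: only reaches 6(W), 7(W), all W → L
n=9: reaches L-position 8 → W
n=10: reaches L-position 8 → W
n=11: reaches L-position 0 → W
n=12: only reaches 9(W), 10(W), 11(W), all W → L
n=13: reaches L-position 0 → W
n=14: reaches L-position 12 → W
n=15: reaches L-position 12 → W
n=16: only reaches 14(W), 15(W), all W → L
n=17: reaches L-position 0 → W
n=18: reaches L-position 16 → W
n=19: reaches L-position 0 → W
n=20: only reaches 15(W), 18(W), 19(W), all W → L
n=21: reaches L-position 20 → W
n=22: reaches L-position 20 → W
n=23: reaches L-position 0 → W
n=24: only reaches 21(W), 22(W), 23(W), all W → L
n=25: reaches L-position 20 → W
n=26: reaches L-position 24 → W
n=27: reaches L-position 24 → W
n=28: only reaches 21(W), 26(W), 27(W), all W → L
n=29: reaches L-position 0 → W
n=30: reaches L-position 28 → W
n=31: reaches L-position 0 → W
n=32: only reaches 30(W), 31(W), all W → L
n=33: reaches L-position 32 → W
n=34: reaches L-position 32 → W
n=35: reaches L-position 28 → W
n=36: only reaches 33(W), 34(W), 35(W), all W → L
n=37: reaches L-position 0 → W
n=38: reaches L-position 36 → W
L entries with 1 ≤ n ≤ 38 (n=0 is outside the asked range and is not counted): n = 4, 8, 12, 16, 20, 24, 28, 32, 36; that makes 9.

9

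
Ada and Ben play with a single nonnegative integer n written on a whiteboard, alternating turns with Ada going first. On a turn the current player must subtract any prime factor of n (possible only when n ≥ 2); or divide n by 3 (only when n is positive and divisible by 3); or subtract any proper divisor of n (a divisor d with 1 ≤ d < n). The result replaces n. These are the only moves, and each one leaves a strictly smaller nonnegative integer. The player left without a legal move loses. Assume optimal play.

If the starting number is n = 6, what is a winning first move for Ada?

Move to 4.

Compute win/loss labels from the base case upward. A position with no move is L. Any other position is W if it can reach an L in one move, else L.
n=0: no move → L
n=1: no move → L
n=2: →0(L), so W
n=3: →0(L), so W
n=4: →2(W), 3(W) — all W, so L
n=5: →0(L), so W
n=6: →4(L), so W
From 6, the L positions reachable in one move are: 4.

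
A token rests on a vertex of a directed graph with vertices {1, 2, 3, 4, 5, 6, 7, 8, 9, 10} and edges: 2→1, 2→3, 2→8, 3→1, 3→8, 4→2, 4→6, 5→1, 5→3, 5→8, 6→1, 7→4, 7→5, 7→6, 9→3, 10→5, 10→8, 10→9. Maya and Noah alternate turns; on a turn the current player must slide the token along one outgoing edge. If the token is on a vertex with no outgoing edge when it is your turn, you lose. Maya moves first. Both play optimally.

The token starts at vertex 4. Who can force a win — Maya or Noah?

Work bottom-up. With no move the player to move loses. Otherwise the position is W if at least one move leads to an L position for the opponent, and L if every move leads to a W.
Every edge goes from a vertex to one that appears earlier in the order 1, 8, 3, 5, 2, 9, 6, 4, 7, 10, so processing vertices in that order labels each vertex after all of its successors.
1: no outgoing edge → L
8: no outgoing edge → L
3: can move to 8, which is L ⇒ W
5: can move to 8, which is L ⇒ W
2: can move to 8, which is L ⇒ W
9: the only move is to 3(W), a W ⇒ L
6: can move to 1, which is L ⇒ W
4: moves to 6(W), 2(W); every one is W ⇒ L
7: can move to 4, which is L ⇒ W
10: can move to 9, which is L ⇒ W
Every move from 4 reaches a W position, so the mover loses.

Noah wins.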